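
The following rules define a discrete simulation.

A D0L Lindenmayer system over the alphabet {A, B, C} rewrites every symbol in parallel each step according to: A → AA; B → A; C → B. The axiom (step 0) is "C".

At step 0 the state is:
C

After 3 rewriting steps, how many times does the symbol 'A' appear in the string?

gen 0: C
gen 1: B
gen 2: A
gen 3: AA

2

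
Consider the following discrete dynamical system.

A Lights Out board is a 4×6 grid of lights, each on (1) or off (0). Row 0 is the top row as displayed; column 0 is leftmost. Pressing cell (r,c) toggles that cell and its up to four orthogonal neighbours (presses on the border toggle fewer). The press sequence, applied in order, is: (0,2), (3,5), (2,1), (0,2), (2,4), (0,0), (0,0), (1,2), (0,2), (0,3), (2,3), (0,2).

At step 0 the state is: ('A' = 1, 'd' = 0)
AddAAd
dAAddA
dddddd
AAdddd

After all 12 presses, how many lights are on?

[0] AddAAd
dAAddA
dddddd
AAdddd
[1] AAAdAd
dAdddA
dddddd
AAdddd
[2] AAAdAd
dAdddA
dddddA
AAddAA
[3] AAAdAd
dddddA
AAAddA
AdddAA
[4] AddAAd
ddAddA
AAAddA
AdddAA
[5] AddAAd
ddAdAA
AAAAAd
AddddA
[6] dAdAAd
AdAdAA
AAAAAd
AddddA
[7] AddAAd
ddAdAA
AAAAAd
AddddA
[8] AdAAAd
dAdAAA
AAdAAd
AddddA
[9] AAddAd
dAAAAA
AAdAAd
AddddA
[10] AAAAdd
dAAdAA
AAdAAd
AddddA
[11] AAAAdd
dAAAAA
AAAddd
AddAdA
[12] Addddd
dAdAAA
AAAddd
AddAdA

11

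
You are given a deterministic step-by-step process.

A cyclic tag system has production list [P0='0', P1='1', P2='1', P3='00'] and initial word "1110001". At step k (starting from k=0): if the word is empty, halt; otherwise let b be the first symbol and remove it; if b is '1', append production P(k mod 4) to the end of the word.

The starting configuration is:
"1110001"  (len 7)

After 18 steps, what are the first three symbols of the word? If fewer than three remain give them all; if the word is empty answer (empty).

(empty)

k=0  "1110001"  (len 7)
k=1  "1100010"  (len 7)
k=2  "1000101"  (len 7)
k=3  "0001011"  (len 7)
k=4  "001011"  (len 6)
k=5  "01011"  (len 5)
k=6  "1011"  (len 4)
k=7  "0111"  (len 4)
k=8  "111"  (len 3)
k=9  "110"  (len 3)
k=10  "101"  (len 3)
k=11  "011"  (len 3)
k=12  "11"  (len 2)
k=13  "10"  (len 2)
k=14  "01"  (len 2)
k=15  "1"  (len 1)
k=16  "00"  (len 2)
k=17  "0"  (len 1)
k=18  (halted — word empty)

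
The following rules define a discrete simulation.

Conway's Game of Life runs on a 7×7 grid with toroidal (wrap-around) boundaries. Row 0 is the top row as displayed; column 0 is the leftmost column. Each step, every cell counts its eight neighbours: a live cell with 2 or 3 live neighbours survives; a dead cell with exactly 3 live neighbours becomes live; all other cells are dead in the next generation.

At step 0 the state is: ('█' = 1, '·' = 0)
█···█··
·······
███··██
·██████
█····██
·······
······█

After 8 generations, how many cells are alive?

0) █···█··
·······
███··██
·██████
█····██
·······
······█
1) ·······
·····█·
·······
···█···
████···
█····█·
·······
2) ·······
·······
·······
·█·█···
█████·█
█·█···█
·······
3) ·······
·······
·······
·█·██··
····███
··█··██
·······
4) ·······
·······
·······
···██··
█·█···█
····█·█
·······
5) ·······
·······
·······
···█···
█···█·█
█····██
·······
6) ·······
·······
·······
·······
█···█··
█····█·
······█
7) ·······
·······
·······
·······
······█
█····█·
······█
8) ·······
·······
·······
·······
······█
█····█·
······█

4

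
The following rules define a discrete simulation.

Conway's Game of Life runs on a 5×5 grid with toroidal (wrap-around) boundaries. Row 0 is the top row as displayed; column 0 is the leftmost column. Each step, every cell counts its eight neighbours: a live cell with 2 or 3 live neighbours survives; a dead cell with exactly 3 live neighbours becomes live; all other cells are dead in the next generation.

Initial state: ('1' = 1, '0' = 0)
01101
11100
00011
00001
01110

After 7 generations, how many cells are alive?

step 0: 01101
11100
00011
00001
01110
step 1: 00001
00000
01111
10001
01001
step 2: 10000
10101
01111
00000
00011
step 3: 11000
00100
01101
10000
00001
step 4: 11000
00110
11110
11011
01001
step 5: 11011
00010
00000
00000
00010
step 6: 10010
10110
00000
00000
10110
step 7: 10000
01110
00000
00000
01110

7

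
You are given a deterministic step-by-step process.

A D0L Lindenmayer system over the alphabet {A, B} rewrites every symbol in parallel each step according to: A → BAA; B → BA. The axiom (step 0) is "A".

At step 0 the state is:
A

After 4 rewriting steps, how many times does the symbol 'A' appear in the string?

34

gen 0: A
gen 1: BAA
gen 2: BABAABAA
gen 3: BABAABABAABAABABAABAA
gen 4: BABAABABAABAABABAABABAABAABABAABAABABAABABAABAABABAABAA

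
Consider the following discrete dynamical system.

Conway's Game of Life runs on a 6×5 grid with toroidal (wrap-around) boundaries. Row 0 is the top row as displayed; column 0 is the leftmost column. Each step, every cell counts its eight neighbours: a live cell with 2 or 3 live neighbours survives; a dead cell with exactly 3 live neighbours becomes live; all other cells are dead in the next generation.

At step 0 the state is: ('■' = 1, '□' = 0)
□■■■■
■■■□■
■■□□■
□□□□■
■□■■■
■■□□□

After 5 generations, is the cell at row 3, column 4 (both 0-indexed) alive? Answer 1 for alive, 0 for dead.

gen 0: □■■■■
■■■□■
■■□□■
□□□□■
■□■■■
■■□□□
gen 1: □□□□□
□□□□□
□□■□□
□□■□□
□□■■□
□□□□□
gen 2: □□□□□
□□□□□
□□□□□
□■■□□
□□■■□
□□□□□
gen 3: □□□□□
□□□□□
□□□□□
□■■■□
□■■■□
□□□□□
gen 4: □□□□□
□□□□□
□□■□□
□■□■□
□■□■□
□□■□□
gen 5: □□□□□
□□□□□
□□■□□
□■□■□
□■□■□
□□■□□

0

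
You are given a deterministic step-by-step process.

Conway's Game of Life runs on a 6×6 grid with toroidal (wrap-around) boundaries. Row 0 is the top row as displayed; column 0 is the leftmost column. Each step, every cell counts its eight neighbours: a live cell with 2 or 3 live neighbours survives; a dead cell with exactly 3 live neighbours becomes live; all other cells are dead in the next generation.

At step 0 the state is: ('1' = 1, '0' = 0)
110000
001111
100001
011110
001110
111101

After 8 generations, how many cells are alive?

gen 0: 110000
001111
100001
011110
001110
111101
gen 1: 000000
001110
100000
110000
000000
000001
gen 2: 000110
000100
101101
110000
100000
000000
gen 3: 000110
000001
101111
001000
110000
000000
gen 4: 000010
101000
111111
001010
010000
000000
gen 5: 000000
101000
100010
000010
000000
000000
gen 6: 000000
010001
010100
000001
000000
000000
gen 7: 000000
101000
001010
000000
000000
000000
gen 8: 000000
010100
010100
000000
000000
000000

4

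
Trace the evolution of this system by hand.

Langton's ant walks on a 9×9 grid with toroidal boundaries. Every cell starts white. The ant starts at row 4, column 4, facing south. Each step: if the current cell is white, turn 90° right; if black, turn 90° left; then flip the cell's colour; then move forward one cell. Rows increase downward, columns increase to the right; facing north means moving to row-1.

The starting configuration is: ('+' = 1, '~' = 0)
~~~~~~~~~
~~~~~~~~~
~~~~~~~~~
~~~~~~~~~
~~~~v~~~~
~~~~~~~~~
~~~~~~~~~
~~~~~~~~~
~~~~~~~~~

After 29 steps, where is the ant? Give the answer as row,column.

k=0  ~~~~~~~~~
~~~~~~~~~
~~~~~~~~~
~~~~~~~~~
~~~~v~~~~
~~~~~~~~~
~~~~~~~~~
~~~~~~~~~
~~~~~~~~~
k=1  ~~~~~~~~~
~~~~~~~~~
~~~~~~~~~
~~~~~~~~~
~~~<+~~~~
~~~~~~~~~
~~~~~~~~~
~~~~~~~~~
~~~~~~~~~
k=2  ~~~~~~~~~
~~~~~~~~~
~~~~~~~~~
~~~^~~~~~
~~~++~~~~
~~~~~~~~~
~~~~~~~~~
~~~~~~~~~
~~~~~~~~~
k=3  ~~~~~~~~~
~~~~~~~~~
~~~~~~~~~
~~~+>~~~~
~~~++~~~~
~~~~~~~~~
~~~~~~~~~
~~~~~~~~~
~~~~~~~~~
k=4  ~~~~~~~~~
~~~~~~~~~
~~~~~~~~~
~~~++~~~~
~~~+v~~~~
~~~~~~~~~
~~~~~~~~~
~~~~~~~~~
~~~~~~~~~
k=5  ~~~~~~~~~
~~~~~~~~~
~~~~~~~~~
~~~++~~~~
~~~+~>~~~
~~~~~~~~~
~~~~~~~~~
~~~~~~~~~
~~~~~~~~~
k=6  ~~~~~~~~~
~~~~~~~~~
~~~~~~~~~
~~~++~~~~
~~~+~+~~~
~~~~~v~~~
~~~~~~~~~
~~~~~~~~~
~~~~~~~~~
k=7  ~~~~~~~~~
~~~~~~~~~
~~~~~~~~~
~~~++~~~~
~~~+~+~~~
~~~~<+~~~
~~~~~~~~~
~~~~~~~~~
~~~~~~~~~
k=8  ~~~~~~~~~
~~~~~~~~~
~~~~~~~~~
~~~++~~~~
~~~+^+~~~
~~~~++~~~
~~~~~~~~~
~~~~~~~~~
~~~~~~~~~
k=9  ~~~~~~~~~
~~~~~~~~~
~~~~~~~~~
~~~++~~~~
~~~++>~~~
~~~~++~~~
~~~~~~~~~
~~~~~~~~~
~~~~~~~~~
k=10  ~~~~~~~~~
~~~~~~~~~
~~~~~~~~~
~~~++^~~~
~~~++~~~~
~~~~++~~~
~~~~~~~~~
~~~~~~~~~
~~~~~~~~~
k=11  ~~~~~~~~~
~~~~~~~~~
~~~~~~~~~
~~~+++>~~
~~~++~~~~
~~~~++~~~
~~~~~~~~~
~~~~~~~~~
~~~~~~~~~
k=12  ~~~~~~~~~
~~~~~~~~~
~~~~~~~~~
~~~++++~~
~~~++~v~~
~~~~++~~~
~~~~~~~~~
~~~~~~~~~
~~~~~~~~~
k=13  ~~~~~~~~~
~~~~~~~~~
~~~~~~~~~
~~~++++~~
~~~++<+~~
~~~~++~~~
~~~~~~~~~
~~~~~~~~~
~~~~~~~~~
k=14  ~~~~~~~~~
~~~~~~~~~
~~~~~~~~~
~~~++^+~~
~~~++++~~
~~~~++~~~
~~~~~~~~~
~~~~~~~~~
~~~~~~~~~
k=15  ~~~~~~~~~
~~~~~~~~~
~~~~~~~~~
~~~+<~+~~
~~~++++~~
~~~~++~~~
~~~~~~~~~
~~~~~~~~~
~~~~~~~~~
k=16  ~~~~~~~~~
~~~~~~~~~
~~~~~~~~~
~~~+~~+~~
~~~+v++~~
~~~~++~~~
~~~~~~~~~
~~~~~~~~~
~~~~~~~~~
k=17  ~~~~~~~~~
~~~~~~~~~
~~~~~~~~~
~~~+~~+~~
~~~+~>+~~
~~~~++~~~
~~~~~~~~~
~~~~~~~~~
~~~~~~~~~
k=18  ~~~~~~~~~
~~~~~~~~~
~~~~~~~~~
~~~+~^+~~
~~~+~~+~~
~~~~++~~~
~~~~~~~~~
~~~~~~~~~
~~~~~~~~~
k=19  ~~~~~~~~~
~~~~~~~~~
~~~~~~~~~
~~~+~+>~~
~~~+~~+~~
~~~~++~~~
~~~~~~~~~
~~~~~~~~~
~~~~~~~~~
k=20  ~~~~~~~~~
~~~~~~~~~
~~~~~~^~~
~~~+~+~~~
~~~+~~+~~
~~~~++~~~
~~~~~~~~~
~~~~~~~~~
~~~~~~~~~
k=21  ~~~~~~~~~
~~~~~~~~~
~~~~~~+>~
~~~+~+~~~
~~~+~~+~~
~~~~++~~~
~~~~~~~~~
~~~~~~~~~
~~~~~~~~~
k=22  ~~~~~~~~~
~~~~~~~~~
~~~~~~++~
~~~+~+~v~
~~~+~~+~~
~~~~++~~~
~~~~~~~~~
~~~~~~~~~
~~~~~~~~~
k=23  ~~~~~~~~~
~~~~~~~~~
~~~~~~++~
~~~+~+<+~
~~~+~~+~~
~~~~++~~~
~~~~~~~~~
~~~~~~~~~
~~~~~~~~~
k=24  ~~~~~~~~~
~~~~~~~~~
~~~~~~^+~
~~~+~+++~
~~~+~~+~~
~~~~++~~~
~~~~~~~~~
~~~~~~~~~
~~~~~~~~~
k=25  ~~~~~~~~~
~~~~~~~~~
~~~~~<~+~
~~~+~+++~
~~~+~~+~~
~~~~++~~~
~~~~~~~~~
~~~~~~~~~
~~~~~~~~~
k=26  ~~~~~~~~~
~~~~~^~~~
~~~~~+~+~
~~~+~+++~
~~~+~~+~~
~~~~++~~~
~~~~~~~~~
~~~~~~~~~
~~~~~~~~~
k=27  ~~~~~~~~~
~~~~~+>~~
~~~~~+~+~
~~~+~+++~
~~~+~~+~~
~~~~++~~~
~~~~~~~~~
~~~~~~~~~
~~~~~~~~~
k=28  ~~~~~~~~~
~~~~~++~~
~~~~~+v+~
~~~+~+++~
~~~+~~+~~
~~~~++~~~
~~~~~~~~~
~~~~~~~~~
~~~~~~~~~
k=29  ~~~~~~~~~
~~~~~++~~
~~~~~<++~
~~~+~+++~
~~~+~~+~~
~~~~++~~~
~~~~~~~~~
~~~~~~~~~
~~~~~~~~~

2,5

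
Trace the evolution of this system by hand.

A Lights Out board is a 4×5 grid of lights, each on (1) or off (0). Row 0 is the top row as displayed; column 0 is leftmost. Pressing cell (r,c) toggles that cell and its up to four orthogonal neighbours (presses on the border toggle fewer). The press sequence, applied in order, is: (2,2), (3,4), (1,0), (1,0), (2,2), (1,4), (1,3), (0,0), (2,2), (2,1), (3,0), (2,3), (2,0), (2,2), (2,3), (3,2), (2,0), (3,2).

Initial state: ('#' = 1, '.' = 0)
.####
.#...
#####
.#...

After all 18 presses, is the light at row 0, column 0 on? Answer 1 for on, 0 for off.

1

t=0: .####
.#...
#####
.#...
t=1: .####
.##..
#...#
.##..
t=2: .####
.##..
#....
.####
t=3: #####
#.#..
.....
.####
t=4: .####
.##..
#....
.####
t=5: .####
.#...
####.
.#.##
t=6: .###.
.#.##
#####
.#.##
t=7: .##..
.##..
###.#
.#.##
t=8: #.#..
###..
###.#
.#.##
t=9: #.#..
##...
#..##
.####
t=10: #.#..
#....
.####
..###
t=11: #.#..
#....
#####
#####
t=12: #.#..
#..#.
##...
###.#
t=13: #.#..
...#.
.....
.##.#
t=14: #.#..
..##.
.###.
.#..#
t=15: #.#..
..#..
.#..#
.#.##
t=16: #.#..
..#..
.##.#
..#.#
t=17: #.#..
#.#..
#.#.#
#.#.#
t=18: #.#..
#.#..
#...#
##.##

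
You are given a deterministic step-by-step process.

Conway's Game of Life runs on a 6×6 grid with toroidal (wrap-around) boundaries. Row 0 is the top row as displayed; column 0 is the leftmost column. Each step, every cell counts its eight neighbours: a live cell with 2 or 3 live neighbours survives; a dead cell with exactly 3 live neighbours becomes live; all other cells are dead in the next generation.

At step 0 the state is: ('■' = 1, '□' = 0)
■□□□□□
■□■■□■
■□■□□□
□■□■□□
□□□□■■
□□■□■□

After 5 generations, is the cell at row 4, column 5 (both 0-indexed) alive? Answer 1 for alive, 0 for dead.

0

k=0  ■□□□□□
■□■■□■
■□■□□□
□■□■□□
□□□□■■
□□■□■□
k=1  ■□■□■□
■□■■□■
■□□□■■
■■■■■■
□□■□■■
□□□■■□
k=2  ■□■□□□
□□■□□□
□□□□□□
□□■□□□
□□□□□□
□■■□□□
k=3  □□■■□□
□■□□□□
□□□□□□
□□□□□□
□■■□□□
□■■□□□
k=4  □□□■□□
□□■□□□
□□□□□□
□□□□□□
□■■□□□
□□□□□□
k=5  □□□□□□
□□□□□□
□□□□□□
□□□□□□
□□□□□□
□□■□□□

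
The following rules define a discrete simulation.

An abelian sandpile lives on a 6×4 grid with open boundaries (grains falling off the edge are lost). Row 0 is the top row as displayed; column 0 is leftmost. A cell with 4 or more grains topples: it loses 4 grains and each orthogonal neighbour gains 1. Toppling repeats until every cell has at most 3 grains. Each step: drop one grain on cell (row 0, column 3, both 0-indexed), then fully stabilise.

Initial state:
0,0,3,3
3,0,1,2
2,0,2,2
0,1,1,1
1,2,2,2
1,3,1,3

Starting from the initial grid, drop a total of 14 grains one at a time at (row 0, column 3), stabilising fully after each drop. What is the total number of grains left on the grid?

40

[0] 0,0,3,3
3,0,1,2
2,0,2,2
0,1,1,1
1,2,2,2
1,3,1,3
[1] 0,1,0,1
3,0,2,3
2,0,2,2
0,1,1,1
1,2,2,2
1,3,1,3
[2] 0,1,0,2
3,0,2,3
2,0,2,2
0,1,1,1
1,2,2,2
1,3,1,3
[3] 0,1,0,3
3,0,2,3
2,0,2,2
0,1,1,1
1,2,2,2
1,3,1,3
[4] 0,1,1,1
3,0,3,0
2,0,2,3
0,1,1,1
1,2,2,2
1,3,1,3
[5] 0,1,1,2
3,0,3,0
2,0,2,3
0,1,1,1
1,2,2,2
1,3,1,3
[6] 0,1,1,3
3,0,3,0
2,0,2,3
0,1,1,1
1,2,2,2
1,3,1,3
[7] 0,1,2,0
3,0,3,1
2,0,2,3
0,1,1,1
1,2,2,2
1,3,1,3
[8] 0,1,2,1
3,0,3,1
2,0,2,3
0,1,1,1
1,2,2,2
1,3,1,3
[9] 0,1,2,2
3,0,3,1
2,0,2,3
0,1,1,1
1,2,2,2
1,3,1,3
[10] 0,1,2,3
3,0,3,1
2,0,2,3
0,1,1,1
1,2,2,2
1,3,1,3
[11] 0,1,3,0
3,0,3,2
2,0,2,3
0,1,1,1
1,2,2,2
1,3,1,3
[12] 0,1,3,1
3,0,3,2
2,0,2,3
0,1,1,1
1,2,2,2
1,3,1,3
[13] 0,1,3,2
3,0,3,2
2,0,2,3
0,1,1,1
1,2,2,2
1,3,1,3
[14] 0,1,3,3
3,0,3,2
2,0,2,3
0,1,1,1
1,2,2,2
1,3,1,3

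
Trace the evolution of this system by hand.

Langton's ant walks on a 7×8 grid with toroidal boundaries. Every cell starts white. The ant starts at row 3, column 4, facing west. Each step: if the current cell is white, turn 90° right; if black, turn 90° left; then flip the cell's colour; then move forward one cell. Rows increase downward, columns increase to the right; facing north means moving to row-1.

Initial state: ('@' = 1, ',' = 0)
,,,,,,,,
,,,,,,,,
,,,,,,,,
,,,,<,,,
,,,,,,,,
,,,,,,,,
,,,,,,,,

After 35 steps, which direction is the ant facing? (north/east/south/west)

k=0  ,,,,,,,,
,,,,,,,,
,,,,,,,,
,,,,<,,,
,,,,,,,,
,,,,,,,,
,,,,,,,,
k=1  ,,,,,,,,
,,,,,,,,
,,,,^,,,
,,,,@,,,
,,,,,,,,
,,,,,,,,
,,,,,,,,
k=2  ,,,,,,,,
,,,,,,,,
,,,,@>,,
,,,,@,,,
,,,,,,,,
,,,,,,,,
,,,,,,,,
k=3  ,,,,,,,,
,,,,,,,,
,,,,@@,,
,,,,@v,,
,,,,,,,,
,,,,,,,,
,,,,,,,,
k=4  ,,,,,,,,
,,,,,,,,
,,,,@@,,
,,,,<@,,
,,,,,,,,
,,,,,,,,
,,,,,,,,
k=5  ,,,,,,,,
,,,,,,,,
,,,,@@,,
,,,,,@,,
,,,,v,,,
,,,,,,,,
,,,,,,,,
k=6  ,,,,,,,,
,,,,,,,,
,,,,@@,,
,,,,,@,,
,,,<@,,,
,,,,,,,,
,,,,,,,,
k=7  ,,,,,,,,
,,,,,,,,
,,,,@@,,
,,,^,@,,
,,,@@,,,
,,,,,,,,
,,,,,,,,
k=8  ,,,,,,,,
,,,,,,,,
,,,,@@,,
,,,@>@,,
,,,@@,,,
,,,,,,,,
,,,,,,,,
k=9  ,,,,,,,,
,,,,,,,,
,,,,@@,,
,,,@@@,,
,,,@v,,,
,,,,,,,,
,,,,,,,,
k=10  ,,,,,,,,
,,,,,,,,
,,,,@@,,
,,,@@@,,
,,,@,>,,
,,,,,,,,
,,,,,,,,
k=11  ,,,,,,,,
,,,,,,,,
,,,,@@,,
,,,@@@,,
,,,@,@,,
,,,,,v,,
,,,,,,,,
k=12  ,,,,,,,,
,,,,,,,,
,,,,@@,,
,,,@@@,,
,,,@,@,,
,,,,<@,,
,,,,,,,,
k=13  ,,,,,,,,
,,,,,,,,
,,,,@@,,
,,,@@@,,
,,,@^@,,
,,,,@@,,
,,,,,,,,
k=14  ,,,,,,,,
,,,,,,,,
,,,,@@,,
,,,@@@,,
,,,@@>,,
,,,,@@,,
,,,,,,,,
k=15  ,,,,,,,,
,,,,,,,,
,,,,@@,,
,,,@@^,,
,,,@@,,,
,,,,@@,,
,,,,,,,,
k=16  ,,,,,,,,
,,,,,,,,
,,,,@@,,
,,,@<,,,
,,,@@,,,
,,,,@@,,
,,,,,,,,
k=17  ,,,,,,,,
,,,,,,,,
,,,,@@,,
,,,@,,,,
,,,@v,,,
,,,,@@,,
,,,,,,,,
k=18  ,,,,,,,,
,,,,,,,,
,,,,@@,,
,,,@,,,,
,,,@,>,,
,,,,@@,,
,,,,,,,,
k=19  ,,,,,,,,
,,,,,,,,
,,,,@@,,
,,,@,,,,
,,,@,@,,
,,,,@v,,
,,,,,,,,
k=20  ,,,,,,,,
,,,,,,,,
,,,,@@,,
,,,@,,,,
,,,@,@,,
,,,,@,>,
,,,,,,,,
k=21  ,,,,,,,,
,,,,,,,,
,,,,@@,,
,,,@,,,,
,,,@,@,,
,,,,@,@,
,,,,,,v,
k=22  ,,,,,,,,
,,,,,,,,
,,,,@@,,
,,,@,,,,
,,,@,@,,
,,,,@,@,
,,,,,<@,
k=23  ,,,,,,,,
,,,,,,,,
,,,,@@,,
,,,@,,,,
,,,@,@,,
,,,,@^@,
,,,,,@@,
k=24  ,,,,,,,,
,,,,,,,,
,,,,@@,,
,,,@,,,,
,,,@,@,,
,,,,@@>,
,,,,,@@,
k=25  ,,,,,,,,
,,,,,,,,
,,,,@@,,
,,,@,,,,
,,,@,@^,
,,,,@@,,
,,,,,@@,
k=26  ,,,,,,,,
,,,,,,,,
,,,,@@,,
,,,@,,,,
,,,@,@@>
,,,,@@,,
,,,,,@@,
k=27  ,,,,,,,,
,,,,,,,,
,,,,@@,,
,,,@,,,,
,,,@,@@@
,,,,@@,v
,,,,,@@,
k=28  ,,,,,,,,
,,,,,,,,
,,,,@@,,
,,,@,,,,
,,,@,@@@
,,,,@@<@
,,,,,@@,
k=29  ,,,,,,,,
,,,,,,,,
,,,,@@,,
,,,@,,,,
,,,@,@^@
,,,,@@@@
,,,,,@@,
k=30  ,,,,,,,,
,,,,,,,,
,,,,@@,,
,,,@,,,,
,,,@,<,@
,,,,@@@@
,,,,,@@,
k=31  ,,,,,,,,
,,,,,,,,
,,,,@@,,
,,,@,,,,
,,,@,,,@
,,,,@v@@
,,,,,@@,
k=32  ,,,,,,,,
,,,,,,,,
,,,,@@,,
,,,@,,,,
,,,@,,,@
,,,,@,>@
,,,,,@@,
k=33  ,,,,,,,,
,,,,,,,,
,,,,@@,,
,,,@,,,,
,,,@,,^@
,,,,@,,@
,,,,,@@,
k=34  ,,,,,,,,
,,,,,,,,
,,,,@@,,
,,,@,,,,
,,,@,,@>
,,,,@,,@
,,,,,@@,
k=35  ,,,,,,,,
,,,,,,,,
,,,,@@,,
,,,@,,,^
,,,@,,@,
,,,,@,,@
,,,,,@@,

north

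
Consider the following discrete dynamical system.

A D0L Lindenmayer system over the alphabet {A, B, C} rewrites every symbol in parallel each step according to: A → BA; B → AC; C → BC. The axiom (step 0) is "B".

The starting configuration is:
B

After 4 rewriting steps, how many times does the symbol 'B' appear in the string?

k=0  B
k=1  AC
k=2  BABC
k=3  ACBAACBC
k=4  BABCACBABABCACBC

6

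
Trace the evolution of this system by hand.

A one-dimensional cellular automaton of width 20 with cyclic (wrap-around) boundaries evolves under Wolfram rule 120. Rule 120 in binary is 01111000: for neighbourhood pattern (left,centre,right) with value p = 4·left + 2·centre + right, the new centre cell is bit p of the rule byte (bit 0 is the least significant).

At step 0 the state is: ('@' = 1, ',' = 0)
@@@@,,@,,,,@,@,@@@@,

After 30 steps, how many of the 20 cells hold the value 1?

[0] @@@@,,@,,,,@,@,@@@@,
[1] @,,@@,,@,,,,@,@@,,@@
[2] @@,@@@,,@,,,,@@@@,@,
[3] @@@@,@@,,@,,,@,,@@,@
[4] ,,,@@@@@,,@,,,@,@@@@
[5] @,,@,,,@@,,@,,,@@,,@
[6] @@,,@,,@@@,,@,,@@@,@
[7] ,@@,,@,@,@@,,@,@,@@@
[8] @@@@,,@,@@@@,,@,@@,@
[9] ,,,@@,,@@,,@@,,@@@@@
[10] @,,@@@,@@@,@@@,@,,,@
[11] @@,@,@@@,@@@,@@,@,,@
[12] ,@@,@@,@@@,@@@@@,@,@
[13] @@@@@@@@,@@@,,,@@,@,
[14] @,,,,,,@@@,@@,,@@@,@
[15] @@,,,,,@,@@@@@,@,@@@
[16] ,@@,,,,,@@,,,@@,@@,,
[17] ,@@@,,,,@@@,,@@@@@@,
[18] ,@,@@,,,@,@@,@,,,,@@
[19] @,@@@@,,,@@@@,@,,,@@
[20] @@@,,@@,,@,,@@,@,,@,
[21] @,@@,@@@,,@,@@@,@,,@
[22] @@@@@@,@@,,@@,@@,@,@
[23] ,,,,,@@@@@,@@@@@@,@@
[24] @,,,,@,,,@@@,,,,@@@@
[25] @@,,,,@,,@,@@,,,@,,,
[26] @@@,,,,@,,@@@@,,,@,,
[27] @,@@,,,,@,@,,@@,,,@,
[28] ,@@@@,,,,@,@,@@@,,,@
[29] @@,,@@,,,,@,@@,@@,,,
[30] @@@,@@@,,,,@@@@@@@,,

13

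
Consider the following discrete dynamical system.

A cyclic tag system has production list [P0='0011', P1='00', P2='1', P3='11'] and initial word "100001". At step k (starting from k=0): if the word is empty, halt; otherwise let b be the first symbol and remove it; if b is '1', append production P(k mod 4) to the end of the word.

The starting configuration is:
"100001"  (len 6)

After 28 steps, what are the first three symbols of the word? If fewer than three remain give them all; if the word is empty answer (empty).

001

k=0  "100001"  (len 6)
k=1  "000010011"  (len 9)
k=2  "00010011"  (len 8)
k=3  "0010011"  (len 7)
k=4  "010011"  (len 6)
k=5  "10011"  (len 5)
k=6  "001100"  (len 6)
k=7  "01100"  (len 5)
k=8  "1100"  (len 4)
k=9  "1000011"  (len 7)
k=10  "00001100"  (len 8)
k=11  "0001100"  (len 7)
k=12  "001100"  (len 6)
k=13  "01100"  (len 5)
k=14  "1100"  (len 4)
k=15  "1001"  (len 4)
k=16  "00111"  (len 5)
k=17  "0111"  (len 4)
k=18  "111"  (len 3)
k=19  "111"  (len 3)
k=20  "1111"  (len 4)
k=21  "1110011"  (len 7)
k=22  "11001100"  (len 8)
k=23  "10011001"  (len 8)
k=24  "001100111"  (len 9)
k=25  "01100111"  (len 8)
k=26  "1100111"  (len 7)
k=27  "1001111"  (len 7)
k=28  "00111111"  (len 8)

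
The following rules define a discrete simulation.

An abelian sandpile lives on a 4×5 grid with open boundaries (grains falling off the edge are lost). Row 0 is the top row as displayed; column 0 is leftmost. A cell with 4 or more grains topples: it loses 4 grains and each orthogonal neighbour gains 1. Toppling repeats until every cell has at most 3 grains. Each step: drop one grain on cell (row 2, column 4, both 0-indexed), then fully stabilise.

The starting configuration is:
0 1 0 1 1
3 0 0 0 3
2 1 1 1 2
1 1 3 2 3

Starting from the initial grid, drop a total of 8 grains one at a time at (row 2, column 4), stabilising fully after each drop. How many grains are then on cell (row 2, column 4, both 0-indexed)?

step 0: 0 1 0 1 1
3 0 0 0 3
2 1 1 1 2
1 1 3 2 3
step 1: 0 1 0 1 1
3 0 0 0 3
2 1 1 1 3
1 1 3 2 3
step 2: 0 1 0 1 2
3 0 0 1 0
2 1 1 2 2
1 1 3 3 0
step 3: 0 1 0 1 2
3 0 0 1 0
2 1 1 2 3
1 1 3 3 0
step 4: 0 1 0 1 2
3 0 0 1 1
2 1 1 3 0
1 1 3 3 1
step 5: 0 1 0 1 2
3 0 0 1 1
2 1 1 3 1
1 1 3 3 1
step 6: 0 1 0 1 2
3 0 0 1 1
2 1 1 3 2
1 1 3 3 1
step 7: 0 1 0 1 2
3 0 0 1 1
2 1 1 3 3
1 1 3 3 1
step 8: 0 1 0 1 2
3 0 0 2 2
2 1 3 1 1
1 2 0 1 3

1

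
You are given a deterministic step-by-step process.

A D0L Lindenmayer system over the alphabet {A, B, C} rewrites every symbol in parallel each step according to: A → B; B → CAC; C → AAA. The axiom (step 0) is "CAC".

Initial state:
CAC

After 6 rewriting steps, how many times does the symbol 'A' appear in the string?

109

0) CAC
1) AAABAAA
2) BBBCACBBB
3) CACCACCACAAABAAACACCACCAC
4) AAABAAAAAABAAAAAABAAABBBCACBBBAAABAAAAAABAAAAAABAAA
5) BBBCACBBBBBBCACBBBBBBCACBBBCACCACCACAAABAAACACCACCACBBBCACBBBBBBCACBBBBBBCACBBB
6) CACCACCACAAABAAACACCACCACCACCACCACAAABAAACACCACCACCACCACCA…ACCACCACCACCACCACAAABAAACACCACCACCACCACCACAAABAAACACCACCAC  (len 201)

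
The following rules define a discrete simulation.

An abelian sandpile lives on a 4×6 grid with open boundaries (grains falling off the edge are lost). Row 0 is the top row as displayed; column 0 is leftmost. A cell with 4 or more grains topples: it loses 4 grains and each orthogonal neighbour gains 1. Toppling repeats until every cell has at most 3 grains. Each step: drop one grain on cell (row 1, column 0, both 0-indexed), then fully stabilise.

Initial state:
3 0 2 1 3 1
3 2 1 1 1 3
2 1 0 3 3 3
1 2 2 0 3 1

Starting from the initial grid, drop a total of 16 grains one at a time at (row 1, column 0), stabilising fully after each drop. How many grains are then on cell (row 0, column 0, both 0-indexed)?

t=0: 3 0 2 1 3 1
3 2 1 1 1 3
2 1 0 3 3 3
1 2 2 0 3 1
t=1: 0 1 2 1 3 1
1 3 1 1 1 3
3 1 0 3 3 3
1 2 2 0 3 1
t=2: 0 1 2 1 3 1
2 3 1 1 1 3
3 1 0 3 3 3
1 2 2 0 3 1
t=3: 0 1 2 1 3 1
3 3 1 1 1 3
3 1 0 3 3 3
1 2 2 0 3 1
t=4: 1 2 2 1 3 1
2 0 2 1 1 3
0 3 0 3 3 3
2 2 2 0 3 1
t=5: 1 2 2 1 3 1
3 0 2 1 1 3
0 3 0 3 3 3
2 2 2 0 3 1
t=6: 2 2 2 1 3 1
0 1 2 1 1 3
1 3 0 3 3 3
2 2 2 0 3 1
t=7: 2 2 2 1 3 1
1 1 2 1 1 3
1 3 0 3 3 3
2 2 2 0 3 1
t=8: 2 2 2 1 3 1
2 1 2 1 1 3
1 3 0 3 3 3
2 2 2 0 3 1
t=9: 2 2 2 1 3 1
3 1 2 1 1 3
1 3 0 3 3 3
2 2 2 0 3 1
t=10: 3 2 2 1 3 1
0 2 2 1 1 3
2 3 0 3 3 3
2 2 2 0 3 1
t=11: 3 2 2 1 3 1
1 2 2 1 1 3
2 3 0 3 3 3
2 2 2 0 3 1
t=12: 3 2 2 1 3 1
2 2 2 1 1 3
2 3 0 3 3 3
2 2 2 0 3 1
t=13: 3 2 2 1 3 1
3 2 2 1 1 3
2 3 0 3 3 3
2 2 2 0 3 1
t=14: 0 3 2 1 3 1
1 3 2 1 1 3
3 3 0 3 3 3
2 2 2 0 3 1
t=15: 0 3 2 1 3 1
2 3 2 1 1 3
3 3 0 3 3 3
2 2 2 0 3 1
t=16: 0 3 2 1 3 1
3 3 2 1 1 3
3 3 0 3 3 3
2 2 2 0 3 1

0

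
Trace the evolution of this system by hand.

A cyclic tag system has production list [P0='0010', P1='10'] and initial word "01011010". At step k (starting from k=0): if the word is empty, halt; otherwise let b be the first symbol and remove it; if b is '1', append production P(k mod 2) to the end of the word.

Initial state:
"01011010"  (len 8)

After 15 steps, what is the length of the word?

17

k=0  "01011010"  (len 8)
k=1  "1011010"  (len 7)
k=2  "01101010"  (len 8)
k=3  "1101010"  (len 7)
k=4  "10101010"  (len 8)
k=5  "01010100010"  (len 11)
k=6  "1010100010"  (len 10)
k=7  "0101000100010"  (len 13)
k=8  "101000100010"  (len 12)
k=9  "010001000100010"  (len 15)
k=10  "10001000100010"  (len 14)
k=11  "00010001000100010"  (len 17)
k=12  "0010001000100010"  (len 16)
k=13  "010001000100010"  (len 15)
k=14  "10001000100010"  (len 14)
k=15  "00010001000100010"  (len 17)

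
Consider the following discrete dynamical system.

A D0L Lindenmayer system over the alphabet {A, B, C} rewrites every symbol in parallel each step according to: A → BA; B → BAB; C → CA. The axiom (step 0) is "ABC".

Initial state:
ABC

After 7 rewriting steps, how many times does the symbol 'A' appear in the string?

755

t=0: ABC
t=1: BABABCA
t=2: BABBABABBABABCABA
t=3: BABBABABBABBABABBABABBABBABABBABABCABABABBA
t=4: BABBABABBABBABABBABABBABBABABBABBABABBABABBABBABABBABABBABBABABBABBABABBABABBABBABABBABABCABABABBABABBABABBABBA
t=5: BABBABABBABBABABBABABBABBABABBABBABABBABABBABBABABBABABBAB…ABCABABABBABABBABABBABBABABBABABBABBABABBABABBABBABABBABBA  (len 289)
t=6: BABBABABBABBABABBABABBABBABABBABBABABBABABBABBABABBABABBAB…BBABABBABABBABBABABBABABBABBABABBABBABABBABABBABBABABBABBA  (len 755)
t=7: BABBABABBABBABABBABABBABBABABBABBABABBABABBABBABABBABABBAB…BBABABBABABBABBABABBABABBABBABABBABBABABBABABBABBABABBABBA  (len 1975)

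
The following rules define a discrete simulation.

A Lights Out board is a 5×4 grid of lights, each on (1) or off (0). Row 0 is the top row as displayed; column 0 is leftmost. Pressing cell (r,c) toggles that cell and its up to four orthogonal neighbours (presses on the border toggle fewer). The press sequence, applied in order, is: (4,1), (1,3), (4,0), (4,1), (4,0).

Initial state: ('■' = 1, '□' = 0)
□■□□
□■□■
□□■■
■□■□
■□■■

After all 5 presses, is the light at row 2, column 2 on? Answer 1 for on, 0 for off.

1

0) □■□□
□■□■
□□■■
■□■□
■□■■
1) □■□□
□■□■
□□■■
■■■□
□■□■
2) □■□■
□■■□
□□■□
■■■□
□■□■
3) □■□■
□■■□
□□■□
□■■□
■□□■
4) □■□■
□■■□
□□■□
□□■□
□■■■
5) □■□■
□■■□
□□■□
■□■□
■□■■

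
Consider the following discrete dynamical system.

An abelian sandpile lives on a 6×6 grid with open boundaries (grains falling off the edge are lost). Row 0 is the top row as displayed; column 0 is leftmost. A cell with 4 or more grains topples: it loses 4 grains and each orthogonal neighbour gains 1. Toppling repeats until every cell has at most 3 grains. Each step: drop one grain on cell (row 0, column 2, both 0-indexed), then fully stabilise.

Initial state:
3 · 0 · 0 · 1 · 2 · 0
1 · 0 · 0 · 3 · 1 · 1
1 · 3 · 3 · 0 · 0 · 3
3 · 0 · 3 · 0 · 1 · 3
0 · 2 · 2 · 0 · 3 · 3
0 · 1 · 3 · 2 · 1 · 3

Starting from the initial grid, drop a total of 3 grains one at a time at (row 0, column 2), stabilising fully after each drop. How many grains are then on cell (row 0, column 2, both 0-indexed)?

3

[0] 3 · 0 · 0 · 1 · 2 · 0
1 · 0 · 0 · 3 · 1 · 1
1 · 3 · 3 · 0 · 0 · 3
3 · 0 · 3 · 0 · 1 · 3
0 · 2 · 2 · 0 · 3 · 3
0 · 1 · 3 · 2 · 1 · 3
[1] 3 · 0 · 1 · 1 · 2 · 0
1 · 0 · 0 · 3 · 1 · 1
1 · 3 · 3 · 0 · 0 · 3
3 · 0 · 3 · 0 · 1 · 3
0 · 2 · 2 · 0 · 3 · 3
0 · 1 · 3 · 2 · 1 · 3
[2] 3 · 0 · 2 · 1 · 2 · 0
1 · 0 · 0 · 3 · 1 · 1
1 · 3 · 3 · 0 · 0 · 3
3 · 0 · 3 · 0 · 1 · 3
0 · 2 · 2 · 0 · 3 · 3
0 · 1 · 3 · 2 · 1 · 3
[3] 3 · 0 · 3 · 1 · 2 · 0
1 · 0 · 0 · 3 · 1 · 1
1 · 3 · 3 · 0 · 0 · 3
3 · 0 · 3 · 0 · 1 · 3
0 · 2 · 2 · 0 · 3 · 3
0 · 1 · 3 · 2 · 1 · 3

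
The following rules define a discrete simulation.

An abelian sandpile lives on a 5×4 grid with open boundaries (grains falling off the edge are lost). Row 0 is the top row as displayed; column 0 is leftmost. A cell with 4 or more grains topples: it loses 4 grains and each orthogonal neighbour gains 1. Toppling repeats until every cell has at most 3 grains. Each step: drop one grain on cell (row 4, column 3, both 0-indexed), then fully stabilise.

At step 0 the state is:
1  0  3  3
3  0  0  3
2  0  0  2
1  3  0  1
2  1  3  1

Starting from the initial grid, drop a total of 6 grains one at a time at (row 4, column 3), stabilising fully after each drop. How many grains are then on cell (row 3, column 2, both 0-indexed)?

0) 1  0  3  3
3  0  0  3
2  0  0  2
1  3  0  1
2  1  3  1
1) 1  0  3  3
3  0  0  3
2  0  0  2
1  3  0  1
2  1  3  2
2) 1  0  3  3
3  0  0  3
2  0  0  2
1  3  0  1
2  1  3  3
3) 1  0  3  3
3  0  0  3
2  0  0  2
1  3  1  2
2  2  0  1
4) 1  0  3  3
3  0  0  3
2  0  0  2
1  3  1  2
2  2  0  2
5) 1  0  3  3
3  0  0  3
2  0  0  2
1  3  1  2
2  2  0  3
6) 1  0  3  3
3  0  0  3
2  0  0  2
1  3  1  3
2  2  1  0

1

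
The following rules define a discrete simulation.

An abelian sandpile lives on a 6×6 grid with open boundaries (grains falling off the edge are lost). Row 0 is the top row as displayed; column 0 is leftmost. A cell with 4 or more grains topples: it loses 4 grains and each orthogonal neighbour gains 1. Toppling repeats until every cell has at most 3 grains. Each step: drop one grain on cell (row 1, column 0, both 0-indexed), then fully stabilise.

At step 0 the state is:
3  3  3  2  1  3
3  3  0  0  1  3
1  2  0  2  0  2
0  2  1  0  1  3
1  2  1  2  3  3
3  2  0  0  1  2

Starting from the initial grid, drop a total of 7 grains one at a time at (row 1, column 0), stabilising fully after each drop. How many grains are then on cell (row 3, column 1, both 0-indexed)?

0) 3  3  3  2  1  3
3  3  0  0  1  3
1  2  0  2  0  2
0  2  1  0  1  3
1  2  1  2  3  3
3  2  0  0  1  2
1) 1  2  0  3  1  3
2  1  2  0  1  3
2  3  0  2  0  2
0  2  1  0  1  3
1  2  1  2  3  3
3  2  0  0  1  2
2) 1  2  0  3  1  3
3  1  2  0  1  3
2  3  0  2  0  2
0  2  1  0  1  3
1  2  1  2  3  3
3  2  0  0  1  2
3) 2  2  0  3  1  3
0  2  2  0  1  3
3  3  0  2  0  2
0  2  1  0  1  3
1  2  1  2  3  3
3  2  0  0  1  2
4) 2  2  0  3  1  3
1  2  2  0  1  3
3  3  0  2  0  2
0  2  1  0  1  3
1  2  1  2  3  3
3  2  0  0  1  2
5) 2  2  0  3  1  3
2  2  2  0  1  3
3  3  0  2  0  2
0  2  1  0  1  3
1  2  1  2  3  3
3  2  0  0  1  2
6) 2  2  0  3  1  3
3  2  2  0  1  3
3  3  0  2  0  2
0  2  1  0  1  3
1  2  1  2  3  3
3  2  0  0  1  2
7) 3  3  0  3  1  3
2  0  3  0  1  3
1  1  1  2  0  2
1  3  1  0  1  3
1  2  1  2  3  3
3  2  0  0  1  2

3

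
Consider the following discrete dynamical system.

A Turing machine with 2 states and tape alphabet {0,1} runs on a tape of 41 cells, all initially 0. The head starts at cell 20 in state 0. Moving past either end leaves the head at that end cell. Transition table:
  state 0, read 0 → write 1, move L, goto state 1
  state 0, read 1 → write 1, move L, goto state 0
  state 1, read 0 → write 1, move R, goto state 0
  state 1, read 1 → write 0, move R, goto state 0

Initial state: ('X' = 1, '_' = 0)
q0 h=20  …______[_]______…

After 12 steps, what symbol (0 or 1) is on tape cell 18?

1

t=0: q0 h=20  …______[_]______…
t=1: q1 h=19  …______[_]X_____…
t=2: q0 h=20  …_____X[X]______…
t=3: q0 h=19  …______[X]X_____…
t=4: q0 h=18  …______[_]XX____…
t=5: q1 h=17  …______[_]XXX___…
t=6: q0 h=18  …_____X[X]XX____…
t=7: q0 h=17  …______[X]XXX___…
t=8: q0 h=16  …______[_]XXXX__…
t=9: q1 h=15  …______[_]XXXXX_…
t=10: q0 h=16  …_____X[X]XXXX__…
t=11: q0 h=15  …______[X]XXXXX_…
t=12: q0 h=14  …______[_]XXXXXX…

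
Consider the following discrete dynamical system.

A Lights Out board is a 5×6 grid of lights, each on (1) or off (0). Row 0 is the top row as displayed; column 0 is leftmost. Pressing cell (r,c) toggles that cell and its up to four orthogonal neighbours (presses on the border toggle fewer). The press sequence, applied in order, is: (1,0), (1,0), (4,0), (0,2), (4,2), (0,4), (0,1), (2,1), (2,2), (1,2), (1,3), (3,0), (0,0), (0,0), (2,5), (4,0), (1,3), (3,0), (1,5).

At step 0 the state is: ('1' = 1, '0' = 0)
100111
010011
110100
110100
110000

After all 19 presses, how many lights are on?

0) 100111
010011
110100
110100
110000
1) 000111
100011
010100
110100
110000
2) 100111
010011
110100
110100
110000
3) 100111
010011
110100
010100
000000
4) 111011
011011
110100
010100
000000
5) 111011
011011
110100
011100
011100
6) 111100
011001
110100
011100
011100
7) 000100
001001
110100
011100
011100
8) 000100
011001
001100
001100
011100
9) 000100
010001
010000
000100
011100
10) 001100
001101
011000
000100
011100
11) 001000
000011
011100
000100
011100
12) 001000
000011
111100
110100
111100
13) 111000
100011
111100
110100
111100
14) 001000
000011
111100
110100
111100
15) 001000
000010
111111
110101
111100
16) 001000
000010
111111
010101
001100
17) 001100
001100
111011
010101
001100
18) 001100
001100
011011
100101
101100
19) 001101
001111
011010
100101
101100

16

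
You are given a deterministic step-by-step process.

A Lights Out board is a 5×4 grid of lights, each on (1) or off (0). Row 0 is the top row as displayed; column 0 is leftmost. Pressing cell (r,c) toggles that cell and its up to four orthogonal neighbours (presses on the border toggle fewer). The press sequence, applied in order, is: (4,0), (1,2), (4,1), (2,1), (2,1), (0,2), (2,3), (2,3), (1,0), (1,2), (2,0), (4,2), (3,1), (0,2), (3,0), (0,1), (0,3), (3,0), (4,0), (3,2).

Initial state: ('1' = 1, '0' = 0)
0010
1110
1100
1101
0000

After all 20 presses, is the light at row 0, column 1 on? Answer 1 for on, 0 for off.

1

t=0: 0010
1110
1100
1101
0000
t=1: 0010
1110
1100
0101
1100
t=2: 0000
1001
1110
0101
1100
t=3: 0000
1001
1110
0001
0010
t=4: 0000
1101
0000
0101
0010
t=5: 0000
1001
1110
0001
0010
t=6: 0111
1011
1110
0001
0010
t=7: 0111
1010
1101
0000
0010
t=8: 0111
1011
1110
0001
0010
t=9: 1111
0111
0110
0001
0010
t=10: 1101
0000
0100
0001
0010
t=11: 1101
1000
1000
1001
0010
t=12: 1101
1000
1000
1011
0101
t=13: 1101
1000
1100
0101
0001
t=14: 1010
1010
1100
0101
0001
t=15: 1010
1010
0100
1001
1001
t=16: 0100
1110
0100
1001
1001
t=17: 0111
1111
0100
1001
1001
t=18: 0111
1111
1100
0101
0001
t=19: 0111
1111
1100
1101
1101
t=20: 0111
1111
1110
1010
1111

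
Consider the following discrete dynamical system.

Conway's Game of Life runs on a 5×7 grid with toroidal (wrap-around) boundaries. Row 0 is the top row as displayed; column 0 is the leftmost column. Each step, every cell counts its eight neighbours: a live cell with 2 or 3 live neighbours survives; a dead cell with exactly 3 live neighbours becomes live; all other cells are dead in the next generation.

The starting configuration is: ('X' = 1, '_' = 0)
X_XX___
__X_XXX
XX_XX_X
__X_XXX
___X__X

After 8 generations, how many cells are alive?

5

gen 0: X_XX___
__X_XXX
XX_XX_X
__X_XXX
___X__X
gen 1: XXX____
_______
_X_____
_XX____
XX____X
gen 2: __X___X
X_X____
_XX____
__X____
______X
gen 3: XX____X
X_XX___
__XX___
_XX____
_______
gen 4: XXX___X
X__X__X
_______
_XXX___
__X____
gen 5: __XX__X
__X___X
XX_X___
_XXX___
_______
gen 6: __XX___
______X
X__X___
XX_X___
_X_____
gen 7: __X____
__XX___
XXX___X
XX_____
XX_X___
gen 8: _______
X__X___
___X__X
_______
X______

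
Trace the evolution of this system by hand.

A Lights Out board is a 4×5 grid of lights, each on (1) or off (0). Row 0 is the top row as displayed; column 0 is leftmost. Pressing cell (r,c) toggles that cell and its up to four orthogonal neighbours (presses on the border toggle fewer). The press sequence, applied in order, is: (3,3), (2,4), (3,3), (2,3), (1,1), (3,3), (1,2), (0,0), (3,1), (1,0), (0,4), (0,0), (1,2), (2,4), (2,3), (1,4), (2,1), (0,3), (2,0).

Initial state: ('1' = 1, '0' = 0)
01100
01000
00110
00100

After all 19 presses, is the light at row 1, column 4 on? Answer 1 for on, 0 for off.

0

k=0  01100
01000
00110
00100
k=1  01100
01000
00100
00011
k=2  01100
01001
00111
00010
k=3  01100
01001
00101
00101
k=4  01100
01011
00010
00111
k=5  00100
10111
01010
00111
k=6  00100
10111
01000
00000
k=7  00000
11001
01100
00000
k=8  11000
01001
01100
00000
k=9  11000
01001
00100
11100
k=10  01000
10001
10100
11100
k=11  01011
10000
10100
11100
k=12  10011
00000
10100
11100
k=13  10111
01110
10000
11100
k=14  10111
01111
10011
11101
k=15  10111
01101
10100
11111
k=16  10110
01110
10101
11111
k=17  10110
00110
01001
10111
k=18  10001
00100
01001
10111
k=19  10001
10100
10001
00111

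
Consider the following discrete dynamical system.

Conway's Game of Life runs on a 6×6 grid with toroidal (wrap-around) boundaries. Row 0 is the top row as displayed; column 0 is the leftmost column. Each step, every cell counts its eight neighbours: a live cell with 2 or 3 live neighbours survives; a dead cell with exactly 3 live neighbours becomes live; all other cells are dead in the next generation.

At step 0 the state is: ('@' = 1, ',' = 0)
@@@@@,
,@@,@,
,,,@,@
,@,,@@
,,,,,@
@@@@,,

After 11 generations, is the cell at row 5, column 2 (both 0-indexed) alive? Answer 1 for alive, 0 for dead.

1

t=0: @@@@@,
,@@,@,
,,,@,@
,@,,@@
,,,,,@
@@@@,,
t=1: ,,,,@,
,,,,,,
,@,@,@
,,,,,@
,,,@,@
,,,,,,
t=2: ,,,,,,
,,,,@,
@,,,@,
,,@,,@
,,,,@,
,,,,@,
t=3: ,,,,,,
,,,,,@
,,,@@,
,,,@@@
,,,@@@
,,,,,,
t=4: ,,,,,,
,,,,@,
,,,@,,
,,@,,,
,,,@,@
,,,,@,
t=5: ,,,,,,
,,,,,,
,,,@,,
,,@@@,
,,,@@,
,,,,@,
t=6: ,,,,,,
,,,,,,
,,@@@,
,,@,,,
,,@,,@
,,,@@,
t=7: ,,,,,,
,,,@,,
,,@@,,
,@@,@,
,,@,@,
,,,@@,
t=8: ,,,@@,
,,@@,,
,@,,@,
,@,,@,
,@@,@@
,,,@@,
t=9: ,,,,,,
,,@,,,
,@,,@,
,@,,@,
@@@,,@
,,,,,,
t=10: ,,,,,,
,,,,,,
,@@@,,
,,,@@,
@@@,,@
@@,,,,
t=11: ,,,,,,
,,@,,,
,,@@@,
,,,,@@
,,@@@@
,,@,,@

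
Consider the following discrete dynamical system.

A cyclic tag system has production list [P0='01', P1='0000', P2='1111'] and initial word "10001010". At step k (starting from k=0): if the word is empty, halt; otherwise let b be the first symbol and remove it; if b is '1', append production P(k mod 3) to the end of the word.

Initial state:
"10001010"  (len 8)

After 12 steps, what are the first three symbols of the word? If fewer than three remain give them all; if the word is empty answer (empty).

[0] "10001010"  (len 8)
[1] "000101001"  (len 9)
[2] "00101001"  (len 8)
[3] "0101001"  (len 7)
[4] "101001"  (len 6)
[5] "010010000"  (len 9)
[6] "10010000"  (len 8)
[7] "001000001"  (len 9)
[8] "01000001"  (len 8)
[9] "1000001"  (len 7)
[10] "00000101"  (len 8)
[11] "0000101"  (len 7)
[12] "000101"  (len 6)

000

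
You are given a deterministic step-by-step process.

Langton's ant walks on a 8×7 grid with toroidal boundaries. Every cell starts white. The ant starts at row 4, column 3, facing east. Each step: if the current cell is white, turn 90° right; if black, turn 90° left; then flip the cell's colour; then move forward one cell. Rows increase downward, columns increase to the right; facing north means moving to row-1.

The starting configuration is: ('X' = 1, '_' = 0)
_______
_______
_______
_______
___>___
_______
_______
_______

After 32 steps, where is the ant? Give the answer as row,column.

2,1

gen 0: _______
_______
_______
_______
___>___
_______
_______
_______
gen 1: _______
_______
_______
_______
___X___
___v___
_______
_______
gen 2: _______
_______
_______
_______
___X___
__<X___
_______
_______
gen 3: _______
_______
_______
_______
__^X___
__XX___
_______
_______
gen 4: _______
_______
_______
_______
__X>___
__XX___
_______
_______
gen 5: _______
_______
_______
___^___
__X____
__XX___
_______
_______
gen 6: _______
_______
_______
___X>__
__X____
__XX___
_______
_______
gen 7: _______
_______
_______
___XX__
__X_v__
__XX___
_______
_______
gen 8: _______
_______
_______
___XX__
__X<X__
__XX___
_______
_______
gen 9: _______
_______
_______
___^X__
__XXX__
__XX___
_______
_______
gen 10: _______
_______
_______
__<_X__
__XXX__
__XX___
_______
_______
gen 11: _______
_______
__^____
__X_X__
__XXX__
__XX___
_______
_______
gen 12: _______
_______
__X>___
__X_X__
__XXX__
__XX___
_______
_______
gen 13: _______
_______
__XX___
__XvX__
__XXX__
__XX___
_______
_______
gen 14: _______
_______
__XX___
__<XX__
__XXX__
__XX___
_______
_______
gen 15: _______
_______
__XX___
___XX__
__vXX__
__XX___
_______
_______
gen 16: _______
_______
__XX___
___XX__
___>X__
__XX___
_______
_______
gen 17: _______
_______
__XX___
___^X__
____X__
__XX___
_______
_______
gen 18: _______
_______
__XX___
__<_X__
____X__
__XX___
_______
_______
gen 19: _______
_______
__^X___
__X_X__
____X__
__XX___
_______
_______
gen 20: _______
_______
_<_X___
__X_X__
____X__
__XX___
_______
_______
gen 21: _______
_^_____
_X_X___
__X_X__
____X__
__XX___
_______
_______
gen 22: _______
_X>____
_X_X___
__X_X__
____X__
__XX___
_______
_______
gen 23: _______
_XX____
_XvX___
__X_X__
____X__
__XX___
_______
_______
gen 24: _______
_XX____
_<XX___
__X_X__
____X__
__XX___
_______
_______
gen 25: _______
_XX____
__XX___
_vX_X__
____X__
__XX___
_______
_______
gen 26: _______
_XX____
__XX___
<XX_X__
____X__
__XX___
_______
_______
gen 27: _______
_XX____
^_XX___
XXX_X__
____X__
__XX___
_______
_______
gen 28: _______
_XX____
X>XX___
XXX_X__
____X__
__XX___
_______
_______
gen 29: _______
_XX____
XXXX___
XvX_X__
____X__
__XX___
_______
_______
gen 30: _______
_XX____
XXXX___
X_>_X__
____X__
__XX___
_______
_______
gen 31: _______
_XX____
XX^X___
X___X__
____X__
__XX___
_______
_______
gen 32: _______
_XX____
X<_X___
X___X__
____X__
__XX___
_______
_______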